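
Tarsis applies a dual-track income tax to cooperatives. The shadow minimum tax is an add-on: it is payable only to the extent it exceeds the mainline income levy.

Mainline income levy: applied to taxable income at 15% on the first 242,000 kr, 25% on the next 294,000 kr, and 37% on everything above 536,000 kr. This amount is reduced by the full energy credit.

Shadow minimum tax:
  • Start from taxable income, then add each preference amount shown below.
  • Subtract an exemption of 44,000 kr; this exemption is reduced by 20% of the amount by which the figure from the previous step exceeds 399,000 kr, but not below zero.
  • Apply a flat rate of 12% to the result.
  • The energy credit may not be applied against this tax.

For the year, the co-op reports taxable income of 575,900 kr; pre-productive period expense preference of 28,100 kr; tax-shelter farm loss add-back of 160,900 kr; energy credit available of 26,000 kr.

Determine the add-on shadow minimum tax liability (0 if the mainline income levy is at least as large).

0 kr

Shadow minimum tax:
  Adjusted income: 575,900 kr + 28,100 kr + 160,900 kr = 764,900 kr
  Exemption: 20% × (764,900 kr − 399,000 kr) = 73,180 kr ≥ 44,000 kr, so the exemption is fully phased out
  Base: 764,900 kr − 0 kr = 764,900 kr
  764,900 kr × 12% = 91,788 kr

Mainline income levy:
  242,000 kr × 15% = 36,300 kr
  294,000 kr × 25% = 73,500 kr
  39,900 kr × 37% = 14,763 kr
  → 124,563 kr
  Less energy credit 26,000 kr → 98,563 kr

91,788 kr ≤ 98,563 kr, so no add-on is due.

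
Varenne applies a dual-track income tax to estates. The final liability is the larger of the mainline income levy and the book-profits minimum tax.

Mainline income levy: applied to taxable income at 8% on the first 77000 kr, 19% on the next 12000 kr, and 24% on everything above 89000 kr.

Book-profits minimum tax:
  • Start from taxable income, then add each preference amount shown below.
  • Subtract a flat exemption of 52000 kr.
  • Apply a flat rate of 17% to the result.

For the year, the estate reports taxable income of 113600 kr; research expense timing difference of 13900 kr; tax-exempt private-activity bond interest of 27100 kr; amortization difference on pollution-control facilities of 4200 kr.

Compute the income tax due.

Book-profits minimum tax:
  Adjusted income: 113600 kr + 13900 kr + 27100 kr + 4200 kr = 158800 kr
  Less exemption 52000 kr → base 106800 kr
  106800 kr × 17% = 18156 kr

Mainline income levy:
  77000 kr × 8% = 6160 kr
  12000 kr × 19% = 2280 kr
  24600 kr × 24% = 5904 kr
  → 14344 kr

18156 kr > 14344 kr, so the book-profits minimum tax is the binding amount.

18156 kr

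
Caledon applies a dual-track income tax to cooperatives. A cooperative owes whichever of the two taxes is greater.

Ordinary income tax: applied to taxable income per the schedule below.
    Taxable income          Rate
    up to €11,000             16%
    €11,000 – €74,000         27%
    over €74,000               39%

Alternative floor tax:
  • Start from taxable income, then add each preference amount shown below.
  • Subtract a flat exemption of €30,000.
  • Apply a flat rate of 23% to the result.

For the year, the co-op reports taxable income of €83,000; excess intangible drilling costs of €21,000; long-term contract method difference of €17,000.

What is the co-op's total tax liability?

Ordinary income tax:
  €11,000 × 16% = €1,760
  €63,000 × 27% = €17,010
  €9,000 × 39% = €3,510
  → €22,280

Alternative floor tax:
  Adjusted income: €83,000 + €21,000 + €17,000 = €121,000
  Less exemption €30,000 → base €91,000
  €91,000 × 23% = €20,930

€22,280 > €20,930, so the ordinary income tax governs.

€22,280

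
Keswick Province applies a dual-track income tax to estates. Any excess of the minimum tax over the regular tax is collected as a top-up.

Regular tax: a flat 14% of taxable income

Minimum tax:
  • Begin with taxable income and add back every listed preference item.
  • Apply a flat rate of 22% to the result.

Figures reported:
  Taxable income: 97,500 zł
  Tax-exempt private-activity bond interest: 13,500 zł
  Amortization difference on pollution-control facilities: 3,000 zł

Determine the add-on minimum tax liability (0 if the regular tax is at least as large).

11,430 zł

Minimum tax:
  Adjusted income: 97,500 zł + 13,500 zł + 3,000 zł = 114,000 zł
  114,000 zł × 22% = 25,080 zł

Regular tax:
  97,500 zł × 14% = 13,650 zł

Excess of minimum tax over regular tax: 25,080 zł − 13,650 zł = 11,430 zł.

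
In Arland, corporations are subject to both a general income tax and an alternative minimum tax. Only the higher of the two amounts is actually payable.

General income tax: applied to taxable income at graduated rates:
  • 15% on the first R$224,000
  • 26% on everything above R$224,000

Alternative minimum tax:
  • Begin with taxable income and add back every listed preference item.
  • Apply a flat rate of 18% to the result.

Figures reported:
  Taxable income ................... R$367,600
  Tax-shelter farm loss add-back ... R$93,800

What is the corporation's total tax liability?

Alternative minimum tax:
  Adjusted income: R$367,600 + R$93,800 = R$461,400
  R$461,400 × 18% = R$83,052

General income tax:
  R$224,000 × 15% = R$33,600
  R$143,600 × 26% = R$37,336
  → R$70,936

R$83,052 > R$70,936, so the alternative minimum tax is the binding amount.

R$83,052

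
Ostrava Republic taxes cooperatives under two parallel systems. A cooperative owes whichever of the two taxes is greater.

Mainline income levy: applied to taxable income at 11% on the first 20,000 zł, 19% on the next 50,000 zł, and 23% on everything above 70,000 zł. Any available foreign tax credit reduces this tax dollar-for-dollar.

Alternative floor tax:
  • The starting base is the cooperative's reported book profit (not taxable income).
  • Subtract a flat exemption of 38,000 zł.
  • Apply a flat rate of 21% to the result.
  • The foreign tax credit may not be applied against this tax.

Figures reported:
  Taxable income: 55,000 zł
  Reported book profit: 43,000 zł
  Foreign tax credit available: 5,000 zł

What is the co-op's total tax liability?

Alternative floor tax:
  Base (reported book profit): 43,000 zł
  Less exemption 38,000 zł → base 5,000 zł
  5,000 zł × 21% = 1,050 zł

Mainline income levy:
  20,000 zł × 11% = 2,200 zł
  35,000 zł × 19% = 6,650 zł
  → 8,850 zł
  Less foreign tax credit 5,000 zł → 3,850 zł

3,850 zł > 1,050 zł, so the mainline income levy governs.

3,850 zł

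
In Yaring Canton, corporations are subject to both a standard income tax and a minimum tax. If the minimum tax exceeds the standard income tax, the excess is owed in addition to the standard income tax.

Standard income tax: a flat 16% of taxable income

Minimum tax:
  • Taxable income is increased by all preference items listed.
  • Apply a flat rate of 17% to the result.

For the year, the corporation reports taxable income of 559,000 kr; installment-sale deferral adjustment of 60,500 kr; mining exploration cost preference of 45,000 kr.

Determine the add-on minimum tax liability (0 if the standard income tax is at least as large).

23,525 kr

Standard income tax:
  559,000 kr × 16% = 89,440 kr

Minimum tax:
  Adjusted income: 559,000 kr + 60,500 kr + 45,000 kr = 664,500 kr
  664,500 kr × 17% = 112,965 kr

Excess of minimum tax over standard income tax: 112,965 kr − 89,440 kr = 23,525 kr.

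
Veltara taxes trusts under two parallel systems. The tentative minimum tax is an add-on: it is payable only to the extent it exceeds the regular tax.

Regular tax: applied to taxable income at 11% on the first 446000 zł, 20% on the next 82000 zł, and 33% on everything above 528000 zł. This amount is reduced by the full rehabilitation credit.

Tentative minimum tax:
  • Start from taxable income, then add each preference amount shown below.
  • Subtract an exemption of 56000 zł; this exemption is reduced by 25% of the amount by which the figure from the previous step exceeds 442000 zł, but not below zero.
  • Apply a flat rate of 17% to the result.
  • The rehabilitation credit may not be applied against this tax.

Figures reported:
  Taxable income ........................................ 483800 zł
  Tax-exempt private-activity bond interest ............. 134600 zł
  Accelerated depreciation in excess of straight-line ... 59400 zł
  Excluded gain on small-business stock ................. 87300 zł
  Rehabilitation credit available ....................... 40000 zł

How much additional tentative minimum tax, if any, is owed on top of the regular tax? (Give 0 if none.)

Tentative minimum tax:
  Adjusted income: 483800 zł + 134600 zł + 59400 zł + 87300 zł = 765100 zł
  Exemption: 25% × (765100 zł − 442000 zł) = 80775 zł ≥ 56000 zł, so the exemption is fully phased out
  Base: 765100 zł − 0 zł = 765100 zł
  765100 zł × 17% = 130067 zł

Regular tax:
  446000 zł × 11% = 49060 zł
  37800 zł × 20% = 7560 zł
  → 56620 zł
  Less rehabilitation credit 40000 zł → 16620 zł

Excess of tentative minimum tax over regular tax: 130067 zł − 16620 zł = 113447 zł.

113447 zł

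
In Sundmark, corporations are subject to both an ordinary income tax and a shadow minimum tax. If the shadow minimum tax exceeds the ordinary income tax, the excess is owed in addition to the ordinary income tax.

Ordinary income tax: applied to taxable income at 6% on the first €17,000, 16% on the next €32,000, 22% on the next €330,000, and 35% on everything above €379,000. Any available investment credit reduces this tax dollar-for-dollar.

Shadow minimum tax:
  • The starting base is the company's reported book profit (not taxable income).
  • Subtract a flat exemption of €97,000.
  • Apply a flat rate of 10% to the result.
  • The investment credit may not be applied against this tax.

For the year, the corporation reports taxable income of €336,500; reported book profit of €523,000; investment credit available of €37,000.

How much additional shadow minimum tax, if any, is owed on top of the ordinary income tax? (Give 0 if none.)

Ordinary income tax:
  €17,000 × 6% = €1,020
  €32,000 × 16% = €5,120
  €287,500 × 22% = €63,250
  → €69,390
  Less investment credit €37,000 → €32,390

Shadow minimum tax:
  Base (reported book profit): €523,000
  Less exemption €97,000 → base €426,000
  €426,000 × 10% = €42,600

Excess of shadow minimum tax over ordinary income tax: €42,600 − €32,390 = €10,210.

€10,210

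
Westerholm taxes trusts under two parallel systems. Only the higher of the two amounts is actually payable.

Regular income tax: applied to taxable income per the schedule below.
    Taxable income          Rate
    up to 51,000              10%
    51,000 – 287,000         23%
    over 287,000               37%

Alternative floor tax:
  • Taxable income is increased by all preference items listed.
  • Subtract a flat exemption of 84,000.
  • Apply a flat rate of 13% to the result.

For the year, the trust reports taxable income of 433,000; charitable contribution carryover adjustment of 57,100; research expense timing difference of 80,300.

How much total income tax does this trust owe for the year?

Regular income tax:
  51,000 × 10% = 5,100
  236,000 × 23% = 54,280
  146,000 × 37% = 54,020
  → 113,400

Alternative floor tax:
  Adjusted income: 433,000 + 57,100 + 80,300 = 570,400
  Less exemption 84,000 → base 486,400
  486,400 × 13% = 63,232

113,400 > 63,232, so the regular income tax governs.

113,400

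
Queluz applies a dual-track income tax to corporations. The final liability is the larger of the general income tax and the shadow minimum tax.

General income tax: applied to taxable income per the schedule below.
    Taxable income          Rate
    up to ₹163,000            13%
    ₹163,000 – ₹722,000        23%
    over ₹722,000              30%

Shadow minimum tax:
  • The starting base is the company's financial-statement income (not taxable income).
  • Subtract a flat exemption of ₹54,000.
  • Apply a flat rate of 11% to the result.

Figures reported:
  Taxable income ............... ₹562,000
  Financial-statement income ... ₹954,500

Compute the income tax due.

General income tax:
  ₹163,000 × 13% = ₹21,190
  ₹399,000 × 23% = ₹91,770
  → ₹112,960

Shadow minimum tax:
  Base (financial-statement income): ₹954,500
  Less exemption ₹54,000 → base ₹900,500
  ₹900,500 × 11% = ₹99,055

₹112,960 > ₹99,055, so the general income tax governs.

₹112,960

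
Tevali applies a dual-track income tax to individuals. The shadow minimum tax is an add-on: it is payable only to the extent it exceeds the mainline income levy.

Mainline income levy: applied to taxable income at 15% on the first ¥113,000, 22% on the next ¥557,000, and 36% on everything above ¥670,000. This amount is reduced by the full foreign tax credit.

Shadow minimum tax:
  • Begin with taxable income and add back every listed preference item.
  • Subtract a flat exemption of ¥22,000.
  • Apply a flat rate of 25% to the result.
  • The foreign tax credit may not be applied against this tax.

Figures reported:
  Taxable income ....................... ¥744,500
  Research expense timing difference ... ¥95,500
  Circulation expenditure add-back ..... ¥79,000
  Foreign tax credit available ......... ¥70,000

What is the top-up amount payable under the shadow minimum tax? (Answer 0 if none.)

Shadow minimum tax:
  Adjusted income: ¥744,500 + ¥95,500 + ¥79,000 = ¥919,000
  Less exemption ¥22,000 → base ¥897,000
  ¥897,000 × 25% = ¥224,250

Mainline income levy:
  ¥113,000 × 15% = ¥16,950
  ¥557,000 × 22% = ¥122,540
  ¥74,500 × 36% = ¥26,820
  → ¥166,310
  Less foreign tax credit ¥70,000 → ¥96,310

Excess of shadow minimum tax over mainline income levy: ¥224,250 − ¥96,310 = ¥127,940.

¥127,940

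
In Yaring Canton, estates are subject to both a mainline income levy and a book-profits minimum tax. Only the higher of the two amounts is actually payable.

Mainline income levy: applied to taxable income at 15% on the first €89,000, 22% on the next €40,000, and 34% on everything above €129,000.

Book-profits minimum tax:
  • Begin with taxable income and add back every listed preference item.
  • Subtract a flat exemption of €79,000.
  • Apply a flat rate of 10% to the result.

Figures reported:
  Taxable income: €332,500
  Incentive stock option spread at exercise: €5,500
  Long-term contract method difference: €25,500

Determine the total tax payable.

€91,340

Book-profits minimum tax:
  Adjusted income: €332,500 + €5,500 + €25,500 = €363,500
  Less exemption €79,000 → base €284,500
  €284,500 × 10% = €28,450

Mainline income levy:
  €89,000 × 15% = €13,350
  €40,000 × 22% = €8,800
  €203,500 × 34% = €69,190
  → €91,340

€91,340 > €28,450, so the mainline income levy governs.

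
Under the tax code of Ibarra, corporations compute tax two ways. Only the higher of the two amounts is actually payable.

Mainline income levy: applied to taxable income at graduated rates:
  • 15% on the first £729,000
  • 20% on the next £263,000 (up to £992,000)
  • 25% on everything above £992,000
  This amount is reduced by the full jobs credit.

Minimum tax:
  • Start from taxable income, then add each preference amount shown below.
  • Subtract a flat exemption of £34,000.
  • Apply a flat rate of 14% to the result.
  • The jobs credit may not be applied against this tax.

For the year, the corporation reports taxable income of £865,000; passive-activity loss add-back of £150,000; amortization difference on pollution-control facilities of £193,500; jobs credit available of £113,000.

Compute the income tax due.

£164,430

Minimum tax:
  Adjusted income: £865,000 + £150,000 + £193,500 = £1,208,500
  Less exemption £34,000 → base £1,174,500
  £1,174,500 × 14% = £164,430

Mainline income levy:
  £729,000 × 15% = £109,350
  £136,000 × 20% = £27,200
  → £136,550
  Less jobs credit £113,000 → £23,550

£164,430 > £23,550, so the minimum tax is the binding amount.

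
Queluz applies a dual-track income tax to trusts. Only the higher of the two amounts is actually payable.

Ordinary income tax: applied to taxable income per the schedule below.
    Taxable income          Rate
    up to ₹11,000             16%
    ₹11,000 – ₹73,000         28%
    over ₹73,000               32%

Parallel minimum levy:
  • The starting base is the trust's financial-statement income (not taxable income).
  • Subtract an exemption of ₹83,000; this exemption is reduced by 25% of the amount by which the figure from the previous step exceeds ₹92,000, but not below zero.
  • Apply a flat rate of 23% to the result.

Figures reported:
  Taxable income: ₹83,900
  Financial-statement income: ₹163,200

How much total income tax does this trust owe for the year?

Parallel minimum levy:
  Base (financial-statement income): ₹163,200
  Exemption: ₹83,000 − 25% × (₹163,200 − ₹92,000) = ₹83,000 − ₹17,800 = ₹65,200
  Base: ₹163,200 − ₹65,200 = ₹98,000
  ₹98,000 × 23% = ₹22,540

Ordinary income tax:
  ₹11,000 × 16% = ₹1,760
  ₹62,000 × 28% = ₹17,360
  ₹10,900 × 32% = ₹3,488
  → ₹22,608

₹22,608 > ₹22,540, so the ordinary income tax governs.

₹22,608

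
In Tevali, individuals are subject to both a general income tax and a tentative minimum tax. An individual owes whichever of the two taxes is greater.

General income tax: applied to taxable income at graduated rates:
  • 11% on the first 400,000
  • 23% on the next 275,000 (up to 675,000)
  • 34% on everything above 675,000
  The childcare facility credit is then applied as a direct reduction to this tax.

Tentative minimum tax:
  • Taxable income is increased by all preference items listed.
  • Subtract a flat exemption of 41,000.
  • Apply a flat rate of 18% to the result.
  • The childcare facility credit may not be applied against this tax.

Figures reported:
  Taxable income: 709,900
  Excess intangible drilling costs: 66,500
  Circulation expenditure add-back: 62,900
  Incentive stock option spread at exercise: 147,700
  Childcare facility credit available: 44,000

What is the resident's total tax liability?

170,280

Tentative minimum tax:
  Adjusted income: 709,900 + 66,500 + 62,900 + 147,700 = 987,000
  Less exemption 41,000 → base 946,000
  946,000 × 18% = 170,280

General income tax:
  400,000 × 11% = 44,000
  275,000 × 23% = 63,250
  34,900 × 34% = 11,866
  → 119,116
  Less childcare facility credit 44,000 → 75,116

170,280 > 75,116, so the tentative minimum tax is the binding amount.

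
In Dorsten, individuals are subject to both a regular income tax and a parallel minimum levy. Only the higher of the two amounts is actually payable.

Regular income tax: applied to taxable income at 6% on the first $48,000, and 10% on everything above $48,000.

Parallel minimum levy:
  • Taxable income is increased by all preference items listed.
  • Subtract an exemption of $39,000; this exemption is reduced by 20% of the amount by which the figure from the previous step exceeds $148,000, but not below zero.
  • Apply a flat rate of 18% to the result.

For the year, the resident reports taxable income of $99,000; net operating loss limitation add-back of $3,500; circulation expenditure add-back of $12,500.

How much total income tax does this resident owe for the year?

$13,680

Regular income tax:
  $48,000 × 6% = $2,880
  $51,000 × 10% = $5,100
  → $7,980

Parallel minimum levy:
  Adjusted income: $99,000 + $3,500 + $12,500 = $115,000
  Exemption: $115,000 ≤ $148,000, so full $39,000 applies
  Base: $115,000 − $39,000 = $76,000
  $76,000 × 18% = $13,680

$13,680 > $7,980, so the parallel minimum levy is the binding amount.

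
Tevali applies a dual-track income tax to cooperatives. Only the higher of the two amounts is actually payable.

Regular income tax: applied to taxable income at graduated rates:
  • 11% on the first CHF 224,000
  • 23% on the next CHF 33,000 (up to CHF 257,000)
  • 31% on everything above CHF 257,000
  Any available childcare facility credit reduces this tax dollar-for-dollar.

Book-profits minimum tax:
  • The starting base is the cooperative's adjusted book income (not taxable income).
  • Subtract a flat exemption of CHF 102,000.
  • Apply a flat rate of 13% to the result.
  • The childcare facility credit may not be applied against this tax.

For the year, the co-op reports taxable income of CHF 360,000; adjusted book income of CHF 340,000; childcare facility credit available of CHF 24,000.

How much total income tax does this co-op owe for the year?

CHF 40,160

Book-profits minimum tax:
  Base (adjusted book income): CHF 340,000
  Less exemption CHF 102,000 → base CHF 238,000
  CHF 238,000 × 13% = CHF 30,940

Regular income tax:
  CHF 224,000 × 11% = CHF 24,640
  CHF 33,000 × 23% = CHF 7,590
  CHF 103,000 × 31% = CHF 31,930
  → CHF 64,160
  Less childcare facility credit CHF 24,000 → CHF 40,160

CHF 40,160 > CHF 30,940, so the regular income tax governs.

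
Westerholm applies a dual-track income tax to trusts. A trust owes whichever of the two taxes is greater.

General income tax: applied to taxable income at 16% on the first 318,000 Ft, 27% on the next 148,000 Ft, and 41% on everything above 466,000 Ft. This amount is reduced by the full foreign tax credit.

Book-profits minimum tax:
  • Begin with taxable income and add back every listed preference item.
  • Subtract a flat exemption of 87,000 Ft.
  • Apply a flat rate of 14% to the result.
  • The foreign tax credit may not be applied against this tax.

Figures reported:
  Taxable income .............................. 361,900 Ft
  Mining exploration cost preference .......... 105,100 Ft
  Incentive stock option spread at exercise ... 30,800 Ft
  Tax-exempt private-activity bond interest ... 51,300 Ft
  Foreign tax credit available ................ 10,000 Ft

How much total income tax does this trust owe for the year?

General income tax:
  318,000 Ft × 16% = 50,880 Ft
  43,900 Ft × 27% = 11,853 Ft
  → 62,733 Ft
  Less foreign tax credit 10,000 Ft → 52,733 Ft

Book-profits minimum tax:
  Adjusted income: 361,900 Ft + 105,100 Ft + 30,800 Ft + 51,300 Ft = 549,100 Ft
  Less exemption 87,000 Ft → base 462,100 Ft
  462,100 Ft × 14% = 64,694 Ft

64,694 Ft > 52,733 Ft, so the book-profits minimum tax is the binding amount.

64,694 Ft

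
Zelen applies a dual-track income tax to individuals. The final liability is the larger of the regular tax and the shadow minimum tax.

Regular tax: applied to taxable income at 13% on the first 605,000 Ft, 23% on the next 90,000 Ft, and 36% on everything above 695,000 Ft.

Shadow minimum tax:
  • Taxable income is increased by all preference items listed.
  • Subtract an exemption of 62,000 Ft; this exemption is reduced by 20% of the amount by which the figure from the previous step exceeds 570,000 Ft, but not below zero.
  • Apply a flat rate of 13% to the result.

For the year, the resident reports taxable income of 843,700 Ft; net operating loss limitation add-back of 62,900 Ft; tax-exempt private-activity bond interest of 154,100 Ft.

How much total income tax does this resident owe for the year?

Regular tax:
  605,000 Ft × 13% = 78,650 Ft
  90,000 Ft × 23% = 20,700 Ft
  148,700 Ft × 36% = 53,532 Ft
  → 152,882 Ft

Shadow minimum tax:
  Adjusted income: 843,700 Ft + 62,900 Ft + 154,100 Ft = 1,060,700 Ft
  Exemption: 20% × (1,060,700 Ft − 570,000 Ft) = 98,140 Ft ≥ 62,000 Ft, so the exemption is fully phased out
  Base: 1,060,700 Ft − 0 Ft = 1,060,700 Ft
  1,060,700 Ft × 13% = 137,891 Ft

152,882 Ft > 137,891 Ft, so the regular tax governs.

152,882 Ft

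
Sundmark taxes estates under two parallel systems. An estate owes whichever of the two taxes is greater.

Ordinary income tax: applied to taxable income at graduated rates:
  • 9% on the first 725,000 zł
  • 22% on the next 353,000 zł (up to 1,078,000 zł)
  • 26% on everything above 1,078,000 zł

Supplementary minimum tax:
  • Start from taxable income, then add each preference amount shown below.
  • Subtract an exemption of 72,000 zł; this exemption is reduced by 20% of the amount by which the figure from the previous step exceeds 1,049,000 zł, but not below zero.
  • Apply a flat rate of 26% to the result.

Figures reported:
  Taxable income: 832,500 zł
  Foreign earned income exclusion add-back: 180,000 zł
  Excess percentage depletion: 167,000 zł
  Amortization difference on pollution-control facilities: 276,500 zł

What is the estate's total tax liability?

Ordinary income tax:
  725,000 zł × 9% = 65,250 zł
  107,500 zł × 22% = 23,650 zł
  → 88,900 zł

Supplementary minimum tax:
  Adjusted income: 832,500 zł + 180,000 zł + 167,000 zł + 276,500 zł = 1,456,000 zł
  Exemption: 20% × (1,456,000 zł − 1,049,000 zł) = 81,400 zł ≥ 72,000 zł, so the exemption is fully phased out
  Base: 1,456,000 zł − 0 zł = 1,456,000 zł
  1,456,000 zł × 26% = 378,560 zł

378,560 zł > 88,900 zł, so the supplementary minimum tax is the binding amount.

378,560 zł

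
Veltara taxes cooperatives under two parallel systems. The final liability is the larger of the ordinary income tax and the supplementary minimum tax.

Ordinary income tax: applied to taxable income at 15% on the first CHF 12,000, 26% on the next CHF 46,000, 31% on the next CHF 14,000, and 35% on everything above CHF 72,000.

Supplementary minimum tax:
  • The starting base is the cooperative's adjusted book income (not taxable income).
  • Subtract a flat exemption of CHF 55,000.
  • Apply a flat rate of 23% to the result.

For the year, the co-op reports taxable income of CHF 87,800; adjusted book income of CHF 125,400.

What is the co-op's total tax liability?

CHF 23,630

Ordinary income tax:
  CHF 12,000 × 15% = CHF 1,800
  CHF 46,000 × 26% = CHF 11,960
  CHF 14,000 × 31% = CHF 4,340
  CHF 15,800 × 35% = CHF 5,530
  → CHF 23,630

Supplementary minimum tax:
  Base (adjusted book income): CHF 125,400
  Less exemption CHF 55,000 → base CHF 70,400
  CHF 70,400 × 23% = CHF 16,192

CHF 23,630 > CHF 16,192, so the ordinary income tax governs.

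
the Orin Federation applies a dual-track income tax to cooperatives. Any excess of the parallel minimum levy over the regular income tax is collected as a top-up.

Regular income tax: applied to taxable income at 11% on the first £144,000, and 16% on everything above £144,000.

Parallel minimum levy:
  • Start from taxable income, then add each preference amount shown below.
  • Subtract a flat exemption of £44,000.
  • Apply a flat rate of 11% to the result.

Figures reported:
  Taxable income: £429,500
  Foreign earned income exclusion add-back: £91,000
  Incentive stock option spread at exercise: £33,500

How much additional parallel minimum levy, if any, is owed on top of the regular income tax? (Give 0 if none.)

£0

Parallel minimum levy:
  Adjusted income: £429,500 + £91,000 + £33,500 = £554,000
  Less exemption £44,000 → base £510,000
  £510,000 × 11% = £56,100

Regular income tax:
  £144,000 × 11% = £15,840
  £285,500 × 16% = £45,680
  → £61,520

£56,100 ≤ £61,520, so no add-on is due.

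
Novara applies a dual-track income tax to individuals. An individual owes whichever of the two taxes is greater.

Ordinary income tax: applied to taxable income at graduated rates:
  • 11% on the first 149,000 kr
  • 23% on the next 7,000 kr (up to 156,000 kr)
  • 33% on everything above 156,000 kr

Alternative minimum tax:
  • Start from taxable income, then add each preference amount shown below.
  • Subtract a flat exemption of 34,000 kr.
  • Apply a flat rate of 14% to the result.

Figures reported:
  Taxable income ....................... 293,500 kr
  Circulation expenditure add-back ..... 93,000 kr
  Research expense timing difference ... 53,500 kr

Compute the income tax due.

Alternative minimum tax:
  Adjusted income: 293,500 kr + 93,000 kr + 53,500 kr = 440,000 kr
  Less exemption 34,000 kr → base 406,000 kr
  406,000 kr × 14% = 56,840 kr

Ordinary income tax:
  149,000 kr × 11% = 16,390 kr
  7,000 kr × 23% = 1,610 kr
  137,500 kr × 33% = 45,375 kr
  → 63,375 kr

63,375 kr > 56,840 kr, so the ordinary income tax governs.

63,375 kr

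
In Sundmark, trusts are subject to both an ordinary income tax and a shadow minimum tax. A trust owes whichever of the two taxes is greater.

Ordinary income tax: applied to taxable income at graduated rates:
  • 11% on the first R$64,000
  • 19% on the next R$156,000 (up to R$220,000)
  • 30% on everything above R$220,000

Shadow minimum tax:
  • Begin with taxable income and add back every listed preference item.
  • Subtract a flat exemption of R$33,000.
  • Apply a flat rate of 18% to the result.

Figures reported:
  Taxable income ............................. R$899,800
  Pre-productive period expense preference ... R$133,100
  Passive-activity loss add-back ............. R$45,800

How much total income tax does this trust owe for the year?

Ordinary income tax:
  R$64,000 × 11% = R$7,040
  R$156,000 × 19% = R$29,640
  R$679,800 × 30% = R$203,940
  → R$240,620

Shadow minimum tax:
  Adjusted income: R$899,800 + R$133,100 + R$45,800 = R$1,078,700
  Less exemption R$33,000 → base R$1,045,700
  R$1,045,700 × 18% = R$188,226

R$240,620 > R$188,226, so the ordinary income tax governs.

R$240,620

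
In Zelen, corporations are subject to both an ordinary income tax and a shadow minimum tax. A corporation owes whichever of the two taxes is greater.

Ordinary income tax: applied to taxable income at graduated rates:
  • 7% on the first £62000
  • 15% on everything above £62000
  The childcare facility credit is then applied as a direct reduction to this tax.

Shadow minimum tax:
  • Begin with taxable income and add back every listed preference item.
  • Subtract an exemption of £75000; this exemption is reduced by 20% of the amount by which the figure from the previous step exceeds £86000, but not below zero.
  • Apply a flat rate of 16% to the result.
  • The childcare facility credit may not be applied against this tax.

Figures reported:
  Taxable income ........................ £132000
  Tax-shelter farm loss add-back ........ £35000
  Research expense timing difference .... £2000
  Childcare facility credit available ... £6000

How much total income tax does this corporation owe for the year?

£17696

Shadow minimum tax:
  Adjusted income: £132000 + £35000 + £2000 = £169000
  Exemption: £75000 − 20% × (£169000 − £86000) = £75000 − £16600 = £58400
  Base: £169000 − £58400 = £110600
  £110600 × 16% = £17696

Ordinary income tax:
  £62000 × 7% = £4340
  £70000 × 15% = £10500
  → £14840
  Less childcare facility credit £6000 → £8840

£17696 > £8840, so the shadow minimum tax is the binding amount.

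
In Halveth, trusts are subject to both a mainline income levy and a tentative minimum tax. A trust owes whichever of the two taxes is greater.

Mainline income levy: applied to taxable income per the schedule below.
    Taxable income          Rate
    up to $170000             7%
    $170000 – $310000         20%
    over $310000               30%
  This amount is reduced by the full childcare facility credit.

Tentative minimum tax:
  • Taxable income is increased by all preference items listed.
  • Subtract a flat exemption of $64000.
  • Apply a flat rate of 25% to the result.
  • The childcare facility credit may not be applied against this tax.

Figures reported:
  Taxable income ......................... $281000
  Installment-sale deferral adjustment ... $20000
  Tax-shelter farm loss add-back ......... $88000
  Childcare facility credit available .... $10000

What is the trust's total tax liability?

Mainline income levy:
  $170000 × 7% = $11900
  $111000 × 20% = $22200
  → $34100
  Less childcare facility credit $10000 → $24100

Tentative minimum tax:
  Adjusted income: $281000 + $20000 + $88000 = $389000
  Less exemption $64000 → base $325000
  $325000 × 25% = $81250

$81250 > $24100, so the tentative minimum tax is the binding amount.

$81250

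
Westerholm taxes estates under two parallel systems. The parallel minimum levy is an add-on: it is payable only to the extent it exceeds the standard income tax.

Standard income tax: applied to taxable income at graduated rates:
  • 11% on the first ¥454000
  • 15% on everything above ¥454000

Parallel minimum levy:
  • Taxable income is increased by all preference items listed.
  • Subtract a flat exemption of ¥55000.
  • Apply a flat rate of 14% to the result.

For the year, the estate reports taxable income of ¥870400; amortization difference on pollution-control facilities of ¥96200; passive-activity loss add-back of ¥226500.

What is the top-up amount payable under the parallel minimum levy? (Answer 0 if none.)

¥46934

Standard income tax:
  ¥454000 × 11% = ¥49940
  ¥416400 × 15% = ¥62460
  → ¥112400

Parallel minimum levy:
  Adjusted income: ¥870400 + ¥96200 + ¥226500 = ¥1193100
  Less exemption ¥55000 → base ¥1138100
  ¥1138100 × 14% = ¥159334

Excess of parallel minimum levy over standard income tax: ¥159334 − ¥112400 = ¥46934.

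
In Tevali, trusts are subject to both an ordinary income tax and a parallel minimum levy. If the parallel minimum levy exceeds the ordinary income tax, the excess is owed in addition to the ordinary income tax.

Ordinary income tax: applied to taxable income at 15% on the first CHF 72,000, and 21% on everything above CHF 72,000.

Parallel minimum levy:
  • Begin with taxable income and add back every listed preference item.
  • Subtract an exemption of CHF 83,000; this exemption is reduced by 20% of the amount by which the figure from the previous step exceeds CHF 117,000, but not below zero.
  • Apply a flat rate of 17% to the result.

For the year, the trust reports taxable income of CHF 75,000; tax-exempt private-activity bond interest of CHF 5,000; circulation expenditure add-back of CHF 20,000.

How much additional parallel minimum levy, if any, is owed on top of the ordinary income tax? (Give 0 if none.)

CHF 0

Ordinary income tax:
  CHF 72,000 × 15% = CHF 10,800
  CHF 3,000 × 21% = CHF 630
  → CHF 11,430

Parallel minimum levy:
  Adjusted income: CHF 75,000 + CHF 5,000 + CHF 20,000 = CHF 100,000
  Exemption: CHF 100,000 ≤ CHF 117,000, so full CHF 83,000 applies
  Base: CHF 100,000 − CHF 83,000 = CHF 17,000
  CHF 17,000 × 17% = CHF 2,890

CHF 2,890 ≤ CHF 11,430, so no add-on is due.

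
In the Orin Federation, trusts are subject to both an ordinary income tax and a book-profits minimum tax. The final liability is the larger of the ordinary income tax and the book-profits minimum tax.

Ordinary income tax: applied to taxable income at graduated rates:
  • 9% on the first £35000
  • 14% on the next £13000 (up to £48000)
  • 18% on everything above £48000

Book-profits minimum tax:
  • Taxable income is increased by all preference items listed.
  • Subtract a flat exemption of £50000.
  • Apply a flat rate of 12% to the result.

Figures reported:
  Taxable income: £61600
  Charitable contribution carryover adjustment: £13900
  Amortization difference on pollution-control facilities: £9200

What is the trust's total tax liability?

£7418

Book-profits minimum tax:
  Adjusted income: £61600 + £13900 + £9200 = £84700
  Less exemption £50000 → base £34700
  £34700 × 12% = £4164

Ordinary income tax:
  £35000 × 9% = £3150
  £13000 × 14% = £1820
  £13600 × 18% = £2448
  → £7418

£7418 > £4164, so the ordinary income tax governs.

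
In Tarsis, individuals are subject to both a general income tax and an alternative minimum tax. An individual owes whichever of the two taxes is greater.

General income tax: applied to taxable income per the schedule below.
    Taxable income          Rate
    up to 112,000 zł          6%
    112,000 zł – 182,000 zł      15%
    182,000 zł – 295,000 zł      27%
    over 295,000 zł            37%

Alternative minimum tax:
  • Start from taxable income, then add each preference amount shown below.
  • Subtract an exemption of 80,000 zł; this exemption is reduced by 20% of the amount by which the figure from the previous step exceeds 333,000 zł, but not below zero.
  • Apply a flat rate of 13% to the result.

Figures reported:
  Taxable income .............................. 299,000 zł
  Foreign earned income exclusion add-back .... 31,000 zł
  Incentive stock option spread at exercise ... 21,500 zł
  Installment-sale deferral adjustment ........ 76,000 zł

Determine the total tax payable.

49,210 zł

General income tax:
  112,000 zł × 6% = 6,720 zł
  70,000 zł × 15% = 10,500 zł
  113,000 zł × 27% = 30,510 zł
  4,000 zł × 37% = 1,480 zł
  → 49,210 zł

Alternative minimum tax:
  Adjusted income: 299,000 zł + 31,000 zł + 21,500 zł + 76,000 zł = 427,500 zł
  Exemption: 80,000 zł − 20% × (427,500 zł − 333,000 zł) = 80,000 zł − 18,900 zł = 61,100 zł
  Base: 427,500 zł − 61,100 zł = 366,400 zł
  366,400 zł × 13% = 47,632 zł

49,210 zł > 47,632 zł, so the general income tax governs.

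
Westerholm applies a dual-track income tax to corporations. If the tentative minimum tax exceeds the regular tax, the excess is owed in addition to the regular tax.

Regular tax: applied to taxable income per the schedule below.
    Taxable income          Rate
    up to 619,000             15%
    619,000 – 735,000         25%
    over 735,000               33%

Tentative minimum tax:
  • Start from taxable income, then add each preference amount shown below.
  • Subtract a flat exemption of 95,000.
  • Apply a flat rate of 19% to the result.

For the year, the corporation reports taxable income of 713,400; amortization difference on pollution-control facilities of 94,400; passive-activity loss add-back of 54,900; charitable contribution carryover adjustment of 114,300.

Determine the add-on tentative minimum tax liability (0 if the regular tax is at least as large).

Tentative minimum tax:
  Adjusted income: 713,400 + 94,400 + 54,900 + 114,300 = 977,000
  Less exemption 95,000 → base 882,000
  882,000 × 19% = 167,580

Regular tax:
  619,000 × 15% = 92,850
  94,400 × 25% = 23,600
  → 116,450

Excess of tentative minimum tax over regular tax: 167,580 − 116,450 = 51,130.

51,130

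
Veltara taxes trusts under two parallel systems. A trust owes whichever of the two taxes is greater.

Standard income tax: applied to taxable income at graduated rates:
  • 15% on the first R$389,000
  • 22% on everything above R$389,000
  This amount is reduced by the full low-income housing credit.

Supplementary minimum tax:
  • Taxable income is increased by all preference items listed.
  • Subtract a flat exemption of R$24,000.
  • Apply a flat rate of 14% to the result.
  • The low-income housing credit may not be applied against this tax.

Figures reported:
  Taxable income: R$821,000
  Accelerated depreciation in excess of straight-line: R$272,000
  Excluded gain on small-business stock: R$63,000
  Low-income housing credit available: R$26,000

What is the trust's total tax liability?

Supplementary minimum tax:
  Adjusted income: R$821,000 + R$272,000 + R$63,000 = R$1,156,000
  Less exemption R$24,000 → base R$1,132,000
  R$1,132,000 × 14% = R$158,480

Standard income tax:
  R$389,000 × 15% = R$58,350
  R$432,000 × 22% = R$95,040
  → R$153,390
  Less low-income housing credit R$26,000 → R$127,390

R$158,480 > R$127,390, so the supplementary minimum tax is the binding amount.

R$158,480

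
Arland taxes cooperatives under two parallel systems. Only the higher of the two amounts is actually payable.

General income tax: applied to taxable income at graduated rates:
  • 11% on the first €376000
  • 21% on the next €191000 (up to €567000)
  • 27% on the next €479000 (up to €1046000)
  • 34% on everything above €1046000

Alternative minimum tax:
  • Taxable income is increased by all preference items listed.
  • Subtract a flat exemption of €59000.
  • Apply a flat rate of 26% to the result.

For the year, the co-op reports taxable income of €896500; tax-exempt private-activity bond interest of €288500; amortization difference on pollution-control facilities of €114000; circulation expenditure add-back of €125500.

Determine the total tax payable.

General income tax:
  €376000 × 11% = €41360
  €191000 × 21% = €40110
  €329500 × 27% = €88965
  → €170435

Alternative minimum tax:
  Adjusted income: €896500 + €288500 + €114000 + €125500 = €1424500
  Less exemption €59000 → base €1365500
  €1365500 × 26% = €355030

€355030 > €170435, so the alternative minimum tax is the binding amount.

€355030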